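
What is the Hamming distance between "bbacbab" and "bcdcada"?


Comparing "bbacbab" and "bcdcada" position by position:
  Position 0: 'b' vs 'b' => same
  Position 1: 'b' vs 'c' => differ
  Position 2: 'a' vs 'd' => differ
  Position 3: 'c' vs 'c' => same
  Position 4: 'b' vs 'a' => differ
  Position 5: 'a' vs 'd' => differ
  Position 6: 'b' vs 'a' => differ
Total differences (Hamming distance): 5

5


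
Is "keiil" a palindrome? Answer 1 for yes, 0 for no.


Input: keiil
Reversed: liiek
  Compare pos 0 ('k') with pos 4 ('l'): MISMATCH
  Compare pos 1 ('e') with pos 3 ('i'): MISMATCH
Result: not a palindrome

0


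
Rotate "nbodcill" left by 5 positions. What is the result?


Input: "nbodcill", rotate left by 5
First 5 characters: "nbodc"
Remaining characters: "ill"
Concatenate remaining + first: "ill" + "nbodc" = "illnbodc"

illnbodc


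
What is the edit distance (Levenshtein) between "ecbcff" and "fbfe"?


Computing edit distance: "ecbcff" -> "fbfe"
DP table:
           f    b    f    e
      0    1    2    3    4
  e   1    1    2    3    3
  c   2    2    2    3    4
  b   3    3    2    3    4
  c   4    4    3    3    4
  f   5    4    4    3    4
  f   6    5    5    4    4
Edit distance = dp[6][4] = 4

4


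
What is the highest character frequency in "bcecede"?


Input: bcecede
Character counts:
  'b': 1
  'c': 2
  'd': 1
  'e': 3
Maximum frequency: 3

3


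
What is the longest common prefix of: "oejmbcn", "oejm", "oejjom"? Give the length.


Words: oejmbcn, oejm, oejjom
  Position 0: all 'o' => match
  Position 1: all 'e' => match
  Position 2: all 'j' => match
  Position 3: ('m', 'm', 'j') => mismatch, stop
LCP = "oej" (length 3)

3


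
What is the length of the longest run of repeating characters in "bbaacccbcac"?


Input: "bbaacccbcac"
Scanning for longest run:
  Position 1 ('b'): continues run of 'b', length=2
  Position 2 ('a'): new char, reset run to 1
  Position 3 ('a'): continues run of 'a', length=2
  Position 4 ('c'): new char, reset run to 1
  Position 5 ('c'): continues run of 'c', length=2
  Position 6 ('c'): continues run of 'c', length=3
  Position 7 ('b'): new char, reset run to 1
  Position 8 ('c'): new char, reset run to 1
  Position 9 ('a'): new char, reset run to 1
  Position 10 ('c'): new char, reset run to 1
Longest run: 'c' with length 3

3


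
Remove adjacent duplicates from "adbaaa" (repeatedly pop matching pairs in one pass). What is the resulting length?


Input: adbaaa
Stack-based adjacent duplicate removal:
  Read 'a': push. Stack: a
  Read 'd': push. Stack: ad
  Read 'b': push. Stack: adb
  Read 'a': push. Stack: adba
  Read 'a': matches stack top 'a' => pop. Stack: adb
  Read 'a': push. Stack: adba
Final stack: "adba" (length 4)

4


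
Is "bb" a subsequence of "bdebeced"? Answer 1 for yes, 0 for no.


Check if "bb" is a subsequence of "bdebeced"
Greedy scan:
  Position 0 ('b'): matches sub[0] = 'b'
  Position 1 ('d'): no match needed
  Position 2 ('e'): no match needed
  Position 3 ('b'): matches sub[1] = 'b'
  Position 4 ('e'): no match needed
  Position 5 ('c'): no match needed
  Position 6 ('e'): no match needed
  Position 7 ('d'): no match needed
All 2 characters matched => is a subsequence

1


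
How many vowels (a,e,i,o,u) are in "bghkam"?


Input: bghkam
Checking each character:
  'b' at position 0: consonant
  'g' at position 1: consonant
  'h' at position 2: consonant
  'k' at position 3: consonant
  'a' at position 4: vowel (running total: 1)
  'm' at position 5: consonant
Total vowels: 1

1


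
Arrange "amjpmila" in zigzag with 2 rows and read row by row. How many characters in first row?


Zigzag "amjpmila" into 2 rows:
Placing characters:
  'a' => row 0
  'm' => row 1
  'j' => row 0
  'p' => row 1
  'm' => row 0
  'i' => row 1
  'l' => row 0
  'a' => row 1
Rows:
  Row 0: "ajml"
  Row 1: "mpia"
First row length: 4

4


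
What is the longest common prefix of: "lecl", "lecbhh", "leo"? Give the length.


Words: lecl, lecbhh, leo
  Position 0: all 'l' => match
  Position 1: all 'e' => match
  Position 2: ('c', 'c', 'o') => mismatch, stop
LCP = "le" (length 2)

2


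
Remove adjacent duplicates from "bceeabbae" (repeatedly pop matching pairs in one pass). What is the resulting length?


Input: bceeabbae
Stack-based adjacent duplicate removal:
  Read 'b': push. Stack: b
  Read 'c': push. Stack: bc
  Read 'e': push. Stack: bce
  Read 'e': matches stack top 'e' => pop. Stack: bc
  Read 'a': push. Stack: bca
  Read 'b': push. Stack: bcab
  Read 'b': matches stack top 'b' => pop. Stack: bca
  Read 'a': matches stack top 'a' => pop. Stack: bc
  Read 'e': push. Stack: bce
Final stack: "bce" (length 3)

3


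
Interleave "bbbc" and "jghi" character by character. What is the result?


Interleaving "bbbc" and "jghi":
  Position 0: 'b' from first, 'j' from second => "bj"
  Position 1: 'b' from first, 'g' from second => "bg"
  Position 2: 'b' from first, 'h' from second => "bh"
  Position 3: 'c' from first, 'i' from second => "ci"
Result: bjbgbhci

bjbgbhci


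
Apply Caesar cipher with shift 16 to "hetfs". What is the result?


Caesar cipher: shift "hetfs" by 16
  'h' (pos 7) + 16 = pos 23 = 'x'
  'e' (pos 4) + 16 = pos 20 = 'u'
  't' (pos 19) + 16 = pos 9 = 'j'
  'f' (pos 5) + 16 = pos 21 = 'v'
  's' (pos 18) + 16 = pos 8 = 'i'
Result: xujvi

xujvi


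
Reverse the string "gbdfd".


Input: gbdfd
Reading characters right to left:
  Position 4: 'd'
  Position 3: 'f'
  Position 2: 'd'
  Position 1: 'b'
  Position 0: 'g'
Reversed: dfdbg

dfdbg


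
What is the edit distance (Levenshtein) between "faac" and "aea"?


Computing edit distance: "faac" -> "aea"
DP table:
           a    e    a
      0    1    2    3
  f   1    1    2    3
  a   2    1    2    2
  a   3    2    2    2
  c   4    3    3    3
Edit distance = dp[4][3] = 3

3


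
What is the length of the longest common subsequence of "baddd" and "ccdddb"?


LCS of "baddd" and "ccdddb"
DP table:
           c    c    d    d    d    b
      0    0    0    0    0    0    0
  b   0    0    0    0    0    0    1
  a   0    0    0    0    0    0    1
  d   0    0    0    1    1    1    1
  d   0    0    0    1    2    2    2
  d   0    0    0    1    2    3    3
LCS length = dp[5][6] = 3

3


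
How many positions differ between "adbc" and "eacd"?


Comparing "adbc" and "eacd" position by position:
  Position 0: 'a' vs 'e' => DIFFER
  Position 1: 'd' vs 'a' => DIFFER
  Position 2: 'b' vs 'c' => DIFFER
  Position 3: 'c' vs 'd' => DIFFER
Positions that differ: 4

4


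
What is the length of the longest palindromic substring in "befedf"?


Input: "befedf"
Checking substrings for palindromes:
  [1:4] "efe" (len 3) => palindrome
Longest palindromic substring: "efe" with length 3

3


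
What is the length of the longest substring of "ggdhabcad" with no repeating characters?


Input: "ggdhabcad"
Sliding window (track last position of each char):
  Position 0 ('g'): window [0,0] length 1 -- new best
  Position 1 ('g'): repeat (last at 0), move window start to 1
  Position 1 ('g'): window [1,1] length 1
  Position 2 ('d'): window [1,2] length 2 -- new best
  Position 3 ('h'): window [1,3] length 3 -- new best
  Position 4 ('a'): window [1,4] length 4 -- new best
  Position 5 ('b'): window [1,5] length 5 -- new best
  Position 6 ('c'): window [1,6] length 6 -- new best
  Position 7 ('a'): repeat (last at 4), move window start to 5
  Position 7 ('a'): window [5,7] length 3
  Position 8 ('d'): window [5,8] length 4
Longest substring with no repeats: "gdhabc" with length 6

6


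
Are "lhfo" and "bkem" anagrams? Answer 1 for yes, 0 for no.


Strings: "lhfo", "bkem"
Sorted first:  fhlo
Sorted second: bekm
Differ at position 0: 'f' vs 'b' => not anagrams

0


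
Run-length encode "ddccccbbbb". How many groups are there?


Input: ddccccbbbb
Scanning for consecutive runs:
  Group 1: 'd' x 2 (positions 0-1)
  Group 2: 'c' x 4 (positions 2-5)
  Group 3: 'b' x 4 (positions 6-9)
Total groups: 3

3


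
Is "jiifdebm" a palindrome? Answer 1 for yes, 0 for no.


Input: jiifdebm
Reversed: mbedfiij
  Compare pos 0 ('j') with pos 7 ('m'): MISMATCH
  Compare pos 1 ('i') with pos 6 ('b'): MISMATCH
  Compare pos 2 ('i') with pos 5 ('e'): MISMATCH
  Compare pos 3 ('f') with pos 4 ('d'): MISMATCH
Result: not a palindrome

0


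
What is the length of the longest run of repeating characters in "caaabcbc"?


Input: "caaabcbc"
Scanning for longest run:
  Position 1 ('a'): new char, reset run to 1
  Position 2 ('a'): continues run of 'a', length=2
  Position 3 ('a'): continues run of 'a', length=3
  Position 4 ('b'): new char, reset run to 1
  Position 5 ('c'): new char, reset run to 1
  Position 6 ('b'): new char, reset run to 1
  Position 7 ('c'): new char, reset run to 1
Longest run: 'a' with length 3

3


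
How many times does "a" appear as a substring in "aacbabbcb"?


Searching for "a" in "aacbabbcb"
Scanning each position:
  Position 0: "a" => MATCH
  Position 1: "a" => MATCH
  Position 2: "c" => no
  Position 3: "b" => no
  Position 4: "a" => MATCH
  Position 5: "b" => no
  Position 6: "b" => no
  Position 7: "c" => no
  Position 8: "b" => no
Total occurrences: 3

3


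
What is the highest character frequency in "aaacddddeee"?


Input: aaacddddeee
Character counts:
  'a': 3
  'c': 1
  'd': 4
  'e': 3
Maximum frequency: 4

4


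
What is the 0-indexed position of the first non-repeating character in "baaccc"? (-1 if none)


Input: baaccc
Character frequencies:
  'a': 2
  'b': 1
  'c': 3
Scanning left to right for freq == 1:
  Position 0 ('b'): unique! => answer = 0

0


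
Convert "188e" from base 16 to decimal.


Input: "188e" in base 16
Positional expansion:
  Digit '1' (value 1) x 16^3 = 4096
  Digit '8' (value 8) x 16^2 = 2048
  Digit '8' (value 8) x 16^1 = 128
  Digit 'e' (value 14) x 16^0 = 14
Sum = 6286

6286


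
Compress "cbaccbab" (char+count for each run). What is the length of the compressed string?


Input: cbaccbab
Runs:
  'c' x 1 => "c1"
  'b' x 1 => "b1"
  'a' x 1 => "a1"
  'c' x 2 => "c2"
  'b' x 1 => "b1"
  'a' x 1 => "a1"
  'b' x 1 => "b1"
Compressed: "c1b1a1c2b1a1b1"
Compressed length: 14

14


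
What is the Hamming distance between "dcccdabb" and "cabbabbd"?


Comparing "dcccdabb" and "cabbabbd" position by position:
  Position 0: 'd' vs 'c' => differ
  Position 1: 'c' vs 'a' => differ
  Position 2: 'c' vs 'b' => differ
  Position 3: 'c' vs 'b' => differ
  Position 4: 'd' vs 'a' => differ
  Position 5: 'a' vs 'b' => differ
  Position 6: 'b' vs 'b' => same
  Position 7: 'b' vs 'd' => differ
Total differences (Hamming distance): 7

7


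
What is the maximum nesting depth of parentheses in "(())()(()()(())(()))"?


Input: "(())()(()()(())(()))"
Tracking depth:
  Position 0 '(': depth becomes 1
  Position 1 '(': depth becomes 2
  Position 2 ')': depth becomes 1
  Position 3 ')': depth becomes 0
  Position 4 '(': depth becomes 1
  Position 5 ')': depth becomes 0
  Position 6 '(': depth becomes 1
  Position 7 '(': depth becomes 2
  Position 8 ')': depth becomes 1
  Position 9 '(': depth becomes 2
  Position 10 ')': depth becomes 1
  Position 11 '(': depth becomes 2
  Position 12 '(': depth becomes 3
  Position 13 ')': depth becomes 2
  Position 14 ')': depth becomes 1
  Position 15 '(': depth becomes 2
  Position 16 '(': depth becomes 3
  Position 17 ')': depth becomes 2
  Position 18 ')': depth becomes 1
  Position 19 ')': depth becomes 0
Maximum depth reached: 3

3


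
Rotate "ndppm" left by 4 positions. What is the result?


Input: "ndppm", rotate left by 4
First 4 characters: "ndpp"
Remaining characters: "m"
Concatenate remaining + first: "m" + "ndpp" = "mndpp"

mndpp


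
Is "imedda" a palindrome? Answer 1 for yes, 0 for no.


Input: imedda
Reversed: addemi
  Compare pos 0 ('i') with pos 5 ('a'): MISMATCH
  Compare pos 1 ('m') with pos 4 ('d'): MISMATCH
  Compare pos 2 ('e') with pos 3 ('d'): MISMATCH
Result: not a palindrome

0


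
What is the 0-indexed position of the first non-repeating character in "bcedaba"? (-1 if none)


Input: bcedaba
Character frequencies:
  'a': 2
  'b': 2
  'c': 1
  'd': 1
  'e': 1
Scanning left to right for freq == 1:
  Position 0 ('b'): freq=2, skip
  Position 1 ('c'): unique! => answer = 1

1


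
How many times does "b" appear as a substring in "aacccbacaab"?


Searching for "b" in "aacccbacaab"
Scanning each position:
  Position 0: "a" => no
  Position 1: "a" => no
  Position 2: "c" => no
  Position 3: "c" => no
  Position 4: "c" => no
  Position 5: "b" => MATCH
  Position 6: "a" => no
  Position 7: "c" => no
  Position 8: "a" => no
  Position 9: "a" => no
  Position 10: "b" => MATCH
Total occurrences: 2

2


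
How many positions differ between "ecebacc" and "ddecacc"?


Comparing "ecebacc" and "ddecacc" position by position:
  Position 0: 'e' vs 'd' => DIFFER
  Position 1: 'c' vs 'd' => DIFFER
  Position 2: 'e' vs 'e' => same
  Position 3: 'b' vs 'c' => DIFFER
  Position 4: 'a' vs 'a' => same
  Position 5: 'c' vs 'c' => same
  Position 6: 'c' vs 'c' => same
Positions that differ: 3

3


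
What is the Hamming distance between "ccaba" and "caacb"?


Comparing "ccaba" and "caacb" position by position:
  Position 0: 'c' vs 'c' => same
  Position 1: 'c' vs 'a' => differ
  Position 2: 'a' vs 'a' => same
  Position 3: 'b' vs 'c' => differ
  Position 4: 'a' vs 'b' => differ
Total differences (Hamming distance): 3

3


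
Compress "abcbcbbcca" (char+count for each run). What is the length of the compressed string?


Input: abcbcbbcca
Runs:
  'a' x 1 => "a1"
  'b' x 1 => "b1"
  'c' x 1 => "c1"
  'b' x 1 => "b1"
  'c' x 1 => "c1"
  'b' x 2 => "b2"
  'c' x 2 => "c2"
  'a' x 1 => "a1"
Compressed: "a1b1c1b1c1b2c2a1"
Compressed length: 16

16


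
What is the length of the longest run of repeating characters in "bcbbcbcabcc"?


Input: "bcbbcbcabcc"
Scanning for longest run:
  Position 1 ('c'): new char, reset run to 1
  Position 2 ('b'): new char, reset run to 1
  Position 3 ('b'): continues run of 'b', length=2
  Position 4 ('c'): new char, reset run to 1
  Position 5 ('b'): new char, reset run to 1
  Position 6 ('c'): new char, reset run to 1
  Position 7 ('a'): new char, reset run to 1
  Position 8 ('b'): new char, reset run to 1
  Position 9 ('c'): new char, reset run to 1
  Position 10 ('c'): continues run of 'c', length=2
Longest run: 'b' with length 2

2


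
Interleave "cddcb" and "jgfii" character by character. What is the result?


Interleaving "cddcb" and "jgfii":
  Position 0: 'c' from first, 'j' from second => "cj"
  Position 1: 'd' from first, 'g' from second => "dg"
  Position 2: 'd' from first, 'f' from second => "df"
  Position 3: 'c' from first, 'i' from second => "ci"
  Position 4: 'b' from first, 'i' from second => "bi"
Result: cjdgdfcibi

cjdgdfcibi


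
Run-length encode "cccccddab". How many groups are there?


Input: cccccddab
Scanning for consecutive runs:
  Group 1: 'c' x 5 (positions 0-4)
  Group 2: 'd' x 2 (positions 5-6)
  Group 3: 'a' x 1 (positions 7-7)
  Group 4: 'b' x 1 (positions 8-8)
Total groups: 4

4


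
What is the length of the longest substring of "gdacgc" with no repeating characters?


Input: "gdacgc"
Sliding window (track last position of each char):
  Position 0 ('g'): window [0,0] length 1 -- new best
  Position 1 ('d'): window [0,1] length 2 -- new best
  Position 2 ('a'): window [0,2] length 3 -- new best
  Position 3 ('c'): window [0,3] length 4 -- new best
  Position 4 ('g'): repeat (last at 0), move window start to 1
  Position 4 ('g'): window [1,4] length 4
  Position 5 ('c'): repeat (last at 3), move window start to 4
  Position 5 ('c'): window [4,5] length 2
Longest substring with no repeats: "gdac" with length 4

4


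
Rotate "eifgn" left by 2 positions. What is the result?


Input: "eifgn", rotate left by 2
First 2 characters: "ei"
Remaining characters: "fgn"
Concatenate remaining + first: "fgn" + "ei" = "fgnei"

fgnei


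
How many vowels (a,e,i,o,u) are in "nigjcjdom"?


Input: nigjcjdom
Checking each character:
  'n' at position 0: consonant
  'i' at position 1: vowel (running total: 1)
  'g' at position 2: consonant
  'j' at position 3: consonant
  'c' at position 4: consonant
  'j' at position 5: consonant
  'd' at position 6: consonant
  'o' at position 7: vowel (running total: 2)
  'm' at position 8: consonant
Total vowels: 2

2


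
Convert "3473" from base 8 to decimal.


Input: "3473" in base 8
Positional expansion:
  Digit '3' (value 3) x 8^3 = 1536
  Digit '4' (value 4) x 8^2 = 256
  Digit '7' (value 7) x 8^1 = 56
  Digit '3' (value 3) x 8^0 = 3
Sum = 1851

1851


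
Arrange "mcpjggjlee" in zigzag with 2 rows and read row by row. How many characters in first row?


Zigzag "mcpjggjlee" into 2 rows:
Placing characters:
  'm' => row 0
  'c' => row 1
  'p' => row 0
  'j' => row 1
  'g' => row 0
  'g' => row 1
  'j' => row 0
  'l' => row 1
  'e' => row 0
  'e' => row 1
Rows:
  Row 0: "mpgje"
  Row 1: "cjgle"
First row length: 5

5


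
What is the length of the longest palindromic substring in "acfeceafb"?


Input: "acfeceafb"
Checking substrings for palindromes:
  [3:6] "ece" (len 3) => palindrome
Longest palindromic substring: "ece" with length 3

3


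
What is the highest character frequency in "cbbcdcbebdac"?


Input: cbbcdcbebdac
Character counts:
  'a': 1
  'b': 4
  'c': 4
  'd': 2
  'e': 1
Maximum frequency: 4

4


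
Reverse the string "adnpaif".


Input: adnpaif
Reading characters right to left:
  Position 6: 'f'
  Position 5: 'i'
  Position 4: 'a'
  Position 3: 'p'
  Position 2: 'n'
  Position 1: 'd'
  Position 0: 'a'
Reversed: fiapnda

fiapnda


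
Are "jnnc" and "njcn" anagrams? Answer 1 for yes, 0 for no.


Strings: "jnnc", "njcn"
Sorted first:  cjnn
Sorted second: cjnn
Sorted forms match => anagrams

1


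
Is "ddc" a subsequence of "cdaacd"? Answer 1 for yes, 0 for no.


Check if "ddc" is a subsequence of "cdaacd"
Greedy scan:
  Position 0 ('c'): no match needed
  Position 1 ('d'): matches sub[0] = 'd'
  Position 2 ('a'): no match needed
  Position 3 ('a'): no match needed
  Position 4 ('c'): no match needed
  Position 5 ('d'): matches sub[1] = 'd'
Only matched 2/3 characters => not a subsequence

0


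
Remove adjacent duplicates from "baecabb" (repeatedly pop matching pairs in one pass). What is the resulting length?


Input: baecabb
Stack-based adjacent duplicate removal:
  Read 'b': push. Stack: b
  Read 'a': push. Stack: ba
  Read 'e': push. Stack: bae
  Read 'c': push. Stack: baec
  Read 'a': push. Stack: baeca
  Read 'b': push. Stack: baecab
  Read 'b': matches stack top 'b' => pop. Stack: baeca
Final stack: "baeca" (length 5)

5


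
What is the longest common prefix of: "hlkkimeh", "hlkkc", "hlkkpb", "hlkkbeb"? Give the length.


Words: hlkkimeh, hlkkc, hlkkpb, hlkkbeb
  Position 0: all 'h' => match
  Position 1: all 'l' => match
  Position 2: all 'k' => match
  Position 3: all 'k' => match
  Position 4: ('i', 'c', 'p', 'b') => mismatch, stop
LCP = "hlkk" (length 4)

4


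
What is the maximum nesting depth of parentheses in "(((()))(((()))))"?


Input: "(((()))(((()))))"
Tracking depth:
  Position 0 '(': depth becomes 1
  Position 1 '(': depth becomes 2
  Position 2 '(': depth becomes 3
  Position 3 '(': depth becomes 4
  Position 4 ')': depth becomes 3
  Position 5 ')': depth becomes 2
  Position 6 ')': depth becomes 1
  Position 7 '(': depth becomes 2
  Position 8 '(': depth becomes 3
  Position 9 '(': depth becomes 4
  Position 10 '(': depth becomes 5
  Position 11 ')': depth becomes 4
  Position 12 ')': depth becomes 3
  Position 13 ')': depth becomes 2
  Position 14 ')': depth becomes 1
  Position 15 ')': depth becomes 0
Maximum depth reached: 5

5


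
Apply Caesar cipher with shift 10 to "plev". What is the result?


Caesar cipher: shift "plev" by 10
  'p' (pos 15) + 10 = pos 25 = 'z'
  'l' (pos 11) + 10 = pos 21 = 'v'
  'e' (pos 4) + 10 = pos 14 = 'o'
  'v' (pos 21) + 10 = pos 5 = 'f'
Result: zvof

zvof


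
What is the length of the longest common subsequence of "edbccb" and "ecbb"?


LCS of "edbccb" and "ecbb"
DP table:
           e    c    b    b
      0    0    0    0    0
  e   0    1    1    1    1
  d   0    1    1    1    1
  b   0    1    1    2    2
  c   0    1    2    2    2
  c   0    1    2    2    2
  b   0    1    2    3    3
LCS length = dp[6][4] = 3

3


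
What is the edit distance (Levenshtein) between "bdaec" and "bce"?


Computing edit distance: "bdaec" -> "bce"
DP table:
           b    c    e
      0    1    2    3
  b   1    0    1    2
  d   2    1    1    2
  a   3    2    2    2
  e   4    3    3    2
  c   5    4    3    3
Edit distance = dp[5][3] = 3

3


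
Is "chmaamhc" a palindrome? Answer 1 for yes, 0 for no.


Input: chmaamhc
Reversed: chmaamhc
  Compare pos 0 ('c') with pos 7 ('c'): match
  Compare pos 1 ('h') with pos 6 ('h'): match
  Compare pos 2 ('m') with pos 5 ('m'): match
  Compare pos 3 ('a') with pos 4 ('a'): match
Result: palindrome

1


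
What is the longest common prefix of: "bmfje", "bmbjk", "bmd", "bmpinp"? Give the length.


Words: bmfje, bmbjk, bmd, bmpinp
  Position 0: all 'b' => match
  Position 1: all 'm' => match
  Position 2: ('f', 'b', 'd', 'p') => mismatch, stop
LCP = "bm" (length 2)

2


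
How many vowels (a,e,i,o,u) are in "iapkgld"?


Input: iapkgld
Checking each character:
  'i' at position 0: vowel (running total: 1)
  'a' at position 1: vowel (running total: 2)
  'p' at position 2: consonant
  'k' at position 3: consonant
  'g' at position 4: consonant
  'l' at position 5: consonant
  'd' at position 6: consonant
Total vowels: 2

2


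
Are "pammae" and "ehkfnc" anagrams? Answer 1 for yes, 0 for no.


Strings: "pammae", "ehkfnc"
Sorted first:  aaemmp
Sorted second: cefhkn
Differ at position 0: 'a' vs 'c' => not anagrams

0


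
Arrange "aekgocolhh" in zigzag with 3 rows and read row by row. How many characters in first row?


Zigzag "aekgocolhh" into 3 rows:
Placing characters:
  'a' => row 0
  'e' => row 1
  'k' => row 2
  'g' => row 1
  'o' => row 0
  'c' => row 1
  'o' => row 2
  'l' => row 1
  'h' => row 0
  'h' => row 1
Rows:
  Row 0: "aoh"
  Row 1: "egclh"
  Row 2: "ko"
First row length: 3

3


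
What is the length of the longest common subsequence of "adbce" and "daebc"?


LCS of "adbce" and "daebc"
DP table:
           d    a    e    b    c
      0    0    0    0    0    0
  a   0    0    1    1    1    1
  d   0    1    1    1    1    1
  b   0    1    1    1    2    2
  c   0    1    1    1    2    3
  e   0    1    1    2    2    3
LCS length = dp[5][5] = 3

3


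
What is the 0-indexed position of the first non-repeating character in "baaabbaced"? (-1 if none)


Input: baaabbaced
Character frequencies:
  'a': 4
  'b': 3
  'c': 1
  'd': 1
  'e': 1
Scanning left to right for freq == 1:
  Position 0 ('b'): freq=3, skip
  Position 1 ('a'): freq=4, skip
  Position 2 ('a'): freq=4, skip
  Position 3 ('a'): freq=4, skip
  Position 4 ('b'): freq=3, skip
  Position 5 ('b'): freq=3, skip
  Position 6 ('a'): freq=4, skip
  Position 7 ('c'): unique! => answer = 7

7


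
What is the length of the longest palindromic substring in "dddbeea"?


Input: "dddbeea"
Checking substrings for palindromes:
  [0:3] "ddd" (len 3) => palindrome
  [0:2] "dd" (len 2) => palindrome
  [1:3] "dd" (len 2) => palindrome
  [4:6] "ee" (len 2) => palindrome
Longest palindromic substring: "ddd" with length 3

3


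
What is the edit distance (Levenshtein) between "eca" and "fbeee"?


Computing edit distance: "eca" -> "fbeee"
DP table:
           f    b    e    e    e
      0    1    2    3    4    5
  e   1    1    2    2    3    4
  c   2    2    2    3    3    4
  a   3    3    3    3    4    4
Edit distance = dp[3][5] = 4

4


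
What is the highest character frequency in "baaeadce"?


Input: baaeadce
Character counts:
  'a': 3
  'b': 1
  'c': 1
  'd': 1
  'e': 2
Maximum frequency: 3

3


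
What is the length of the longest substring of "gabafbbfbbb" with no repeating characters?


Input: "gabafbbfbbb"
Sliding window (track last position of each char):
  Position 0 ('g'): window [0,0] length 1 -- new best
  Position 1 ('a'): window [0,1] length 2 -- new best
  Position 2 ('b'): window [0,2] length 3 -- new best
  Position 3 ('a'): repeat (last at 1), move window start to 2
  Position 3 ('a'): window [2,3] length 2
  Position 4 ('f'): window [2,4] length 3
  Position 5 ('b'): repeat (last at 2), move window start to 3
  Position 5 ('b'): window [3,5] length 3
  Position 6 ('b'): repeat (last at 5), move window start to 6
  Position 6 ('b'): window [6,6] length 1
  Position 7 ('f'): window [6,7] length 2
  Position 8 ('b'): repeat (last at 6), move window start to 7
  Position 8 ('b'): window [7,8] length 2
  Position 9 ('b'): repeat (last at 8), move window start to 9
  Position 9 ('b'): window [9,9] length 1
  Position 10 ('b'): repeat (last at 9), move window start to 10
  Position 10 ('b'): window [10,10] length 1
Longest substring with no repeats: "gab" with length 3

3


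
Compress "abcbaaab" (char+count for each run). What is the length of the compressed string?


Input: abcbaaab
Runs:
  'a' x 1 => "a1"
  'b' x 1 => "b1"
  'c' x 1 => "c1"
  'b' x 1 => "b1"
  'a' x 3 => "a3"
  'b' x 1 => "b1"
Compressed: "a1b1c1b1a3b1"
Compressed length: 12

12


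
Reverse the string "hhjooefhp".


Input: hhjooefhp
Reading characters right to left:
  Position 8: 'p'
  Position 7: 'h'
  Position 6: 'f'
  Position 5: 'e'
  Position 4: 'o'
  Position 3: 'o'
  Position 2: 'j'
  Position 1: 'h'
  Position 0: 'h'
Reversed: phfeoojhh

phfeoojhh


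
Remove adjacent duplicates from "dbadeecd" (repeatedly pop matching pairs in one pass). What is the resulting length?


Input: dbadeecd
Stack-based adjacent duplicate removal:
  Read 'd': push. Stack: d
  Read 'b': push. Stack: db
  Read 'a': push. Stack: dba
  Read 'd': push. Stack: dbad
  Read 'e': push. Stack: dbade
  Read 'e': matches stack top 'e' => pop. Stack: dbad
  Read 'c': push. Stack: dbadc
  Read 'd': push. Stack: dbadcd
Final stack: "dbadcd" (length 6)

6


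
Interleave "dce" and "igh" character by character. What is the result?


Interleaving "dce" and "igh":
  Position 0: 'd' from first, 'i' from second => "di"
  Position 1: 'c' from first, 'g' from second => "cg"
  Position 2: 'e' from first, 'h' from second => "eh"
Result: dicgeh

dicgeh


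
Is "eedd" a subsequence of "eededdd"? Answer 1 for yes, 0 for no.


Check if "eedd" is a subsequence of "eededdd"
Greedy scan:
  Position 0 ('e'): matches sub[0] = 'e'
  Position 1 ('e'): matches sub[1] = 'e'
  Position 2 ('d'): matches sub[2] = 'd'
  Position 3 ('e'): no match needed
  Position 4 ('d'): matches sub[3] = 'd'
  Position 5 ('d'): no match needed
  Position 6 ('d'): no match needed
All 4 characters matched => is a subsequence

1


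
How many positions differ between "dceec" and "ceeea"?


Comparing "dceec" and "ceeea" position by position:
  Position 0: 'd' vs 'c' => DIFFER
  Position 1: 'c' vs 'e' => DIFFER
  Position 2: 'e' vs 'e' => same
  Position 3: 'e' vs 'e' => same
  Position 4: 'c' vs 'a' => DIFFER
Positions that differ: 3

3


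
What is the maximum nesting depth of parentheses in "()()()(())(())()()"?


Input: "()()()(())(())()()"
Tracking depth:
  Position 0 '(': depth becomes 1
  Position 1 ')': depth becomes 0
  Position 2 '(': depth becomes 1
  Position 3 ')': depth becomes 0
  Position 4 '(': depth becomes 1
  Position 5 ')': depth becomes 0
  Position 6 '(': depth becomes 1
  Position 7 '(': depth becomes 2
  Position 8 ')': depth becomes 1
  Position 9 ')': depth becomes 0
  Position 10 '(': depth becomes 1
  Position 11 '(': depth becomes 2
  Position 12 ')': depth becomes 1
  Position 13 ')': depth becomes 0
  Position 14 '(': depth becomes 1
  Position 15 ')': depth becomes 0
  Position 16 '(': depth becomes 1
  Position 17 ')': depth becomes 0
Maximum depth reached: 2

2


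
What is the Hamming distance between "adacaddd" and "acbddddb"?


Comparing "adacaddd" and "acbddddb" position by position:
  Position 0: 'a' vs 'a' => same
  Position 1: 'd' vs 'c' => differ
  Position 2: 'a' vs 'b' => differ
  Position 3: 'c' vs 'd' => differ
  Position 4: 'a' vs 'd' => differ
  Position 5: 'd' vs 'd' => same
  Position 6: 'd' vs 'd' => same
  Position 7: 'd' vs 'b' => differ
Total differences (Hamming distance): 5

5


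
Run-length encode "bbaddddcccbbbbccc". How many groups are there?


Input: bbaddddcccbbbbccc
Scanning for consecutive runs:
  Group 1: 'b' x 2 (positions 0-1)
  Group 2: 'a' x 1 (positions 2-2)
  Group 3: 'd' x 4 (positions 3-6)
  Group 4: 'c' x 3 (positions 7-9)
  Group 5: 'b' x 4 (positions 10-13)
  Group 6: 'c' x 3 (positions 14-16)
Total groups: 6

6


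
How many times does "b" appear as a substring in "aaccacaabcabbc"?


Searching for "b" in "aaccacaabcabbc"
Scanning each position:
  Position 0: "a" => no
  Position 1: "a" => no
  Position 2: "c" => no
  Position 3: "c" => no
  Position 4: "a" => no
  Position 5: "c" => no
  Position 6: "a" => no
  Position 7: "a" => no
  Position 8: "b" => MATCH
  Position 9: "c" => no
  Position 10: "a" => no
  Position 11: "b" => MATCH
  Position 12: "b" => MATCH
  Position 13: "c" => no
Total occurrences: 3

3


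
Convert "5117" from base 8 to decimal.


Input: "5117" in base 8
Positional expansion:
  Digit '5' (value 5) x 8^3 = 2560
  Digit '1' (value 1) x 8^2 = 64
  Digit '1' (value 1) x 8^1 = 8
  Digit '7' (value 7) x 8^0 = 7
Sum = 2639

2639


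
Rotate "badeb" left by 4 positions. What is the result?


Input: "badeb", rotate left by 4
First 4 characters: "bade"
Remaining characters: "b"
Concatenate remaining + first: "b" + "bade" = "bbade"

bbade


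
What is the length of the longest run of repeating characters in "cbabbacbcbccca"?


Input: "cbabbacbcbccca"
Scanning for longest run:
  Position 1 ('b'): new char, reset run to 1
  Position 2 ('a'): new char, reset run to 1
  Position 3 ('b'): new char, reset run to 1
  Position 4 ('b'): continues run of 'b', length=2
  Position 5 ('a'): new char, reset run to 1
  Position 6 ('c'): new char, reset run to 1
  Position 7 ('b'): new char, reset run to 1
  Position 8 ('c'): new char, reset run to 1
  Position 9 ('b'): new char, reset run to 1
  Position 10 ('c'): new char, reset run to 1
  Position 11 ('c'): continues run of 'c', length=2
  Position 12 ('c'): continues run of 'c', length=3
  Position 13 ('a'): new char, reset run to 1
Longest run: 'c' with length 3

3


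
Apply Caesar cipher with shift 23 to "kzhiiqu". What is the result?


Caesar cipher: shift "kzhiiqu" by 23
  'k' (pos 10) + 23 = pos 7 = 'h'
  'z' (pos 25) + 23 = pos 22 = 'w'
  'h' (pos 7) + 23 = pos 4 = 'e'
  'i' (pos 8) + 23 = pos 5 = 'f'
  'i' (pos 8) + 23 = pos 5 = 'f'
  'q' (pos 16) + 23 = pos 13 = 'n'
  'u' (pos 20) + 23 = pos 17 = 'r'
Result: hweffnr

hweffnr


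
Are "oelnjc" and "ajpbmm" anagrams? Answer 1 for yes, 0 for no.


Strings: "oelnjc", "ajpbmm"
Sorted first:  cejlno
Sorted second: abjmmp
Differ at position 0: 'c' vs 'a' => not anagrams

0


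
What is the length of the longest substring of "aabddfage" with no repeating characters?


Input: "aabddfage"
Sliding window (track last position of each char):
  Position 0 ('a'): window [0,0] length 1 -- new best
  Position 1 ('a'): repeat (last at 0), move window start to 1
  Position 1 ('a'): window [1,1] length 1
  Position 2 ('b'): window [1,2] length 2 -- new best
  Position 3 ('d'): window [1,3] length 3 -- new best
  Position 4 ('d'): repeat (last at 3), move window start to 4
  Position 4 ('d'): window [4,4] length 1
  Position 5 ('f'): window [4,5] length 2
  Position 6 ('a'): window [4,6] length 3
  Position 7 ('g'): window [4,7] length 4 -- new best
  Position 8 ('e'): window [4,8] length 5 -- new best
Longest substring with no repeats: "dfage" with length 5

5


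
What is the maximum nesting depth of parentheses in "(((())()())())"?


Input: "(((())()())())"
Tracking depth:
  Position 0 '(': depth becomes 1
  Position 1 '(': depth becomes 2
  Position 2 '(': depth becomes 3
  Position 3 '(': depth becomes 4
  Position 4 ')': depth becomes 3
  Position 5 ')': depth becomes 2
  Position 6 '(': depth becomes 3
  Position 7 ')': depth becomes 2
  Position 8 '(': depth becomes 3
  Position 9 ')': depth becomes 2
  Position 10 ')': depth becomes 1
  Position 11 '(': depth becomes 2
  Position 12 ')': depth becomes 1
  Position 13 ')': depth becomes 0
Maximum depth reached: 4

4


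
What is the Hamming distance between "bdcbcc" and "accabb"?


Comparing "bdcbcc" and "accabb" position by position:
  Position 0: 'b' vs 'a' => differ
  Position 1: 'd' vs 'c' => differ
  Position 2: 'c' vs 'c' => same
  Position 3: 'b' vs 'a' => differ
  Position 4: 'c' vs 'b' => differ
  Position 5: 'c' vs 'b' => differ
Total differences (Hamming distance): 5

5


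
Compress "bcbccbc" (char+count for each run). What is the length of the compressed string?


Input: bcbccbc
Runs:
  'b' x 1 => "b1"
  'c' x 1 => "c1"
  'b' x 1 => "b1"
  'c' x 2 => "c2"
  'b' x 1 => "b1"
  'c' x 1 => "c1"
Compressed: "b1c1b1c2b1c1"
Compressed length: 12

12


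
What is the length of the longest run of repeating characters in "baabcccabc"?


Input: "baabcccabc"
Scanning for longest run:
  Position 1 ('a'): new char, reset run to 1
  Position 2 ('a'): continues run of 'a', length=2
  Position 3 ('b'): new char, reset run to 1
  Position 4 ('c'): new char, reset run to 1
  Position 5 ('c'): continues run of 'c', length=2
  Position 6 ('c'): continues run of 'c', length=3
  Position 7 ('a'): new char, reset run to 1
  Position 8 ('b'): new char, reset run to 1
  Position 9 ('c'): new char, reset run to 1
Longest run: 'c' with length 3

3


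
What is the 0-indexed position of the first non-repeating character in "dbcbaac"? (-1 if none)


Input: dbcbaac
Character frequencies:
  'a': 2
  'b': 2
  'c': 2
  'd': 1
Scanning left to right for freq == 1:
  Position 0 ('d'): unique! => answer = 0

0


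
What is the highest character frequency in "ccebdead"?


Input: ccebdead
Character counts:
  'a': 1
  'b': 1
  'c': 2
  'd': 2
  'e': 2
Maximum frequency: 2

2


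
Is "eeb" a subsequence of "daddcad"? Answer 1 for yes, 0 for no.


Check if "eeb" is a subsequence of "daddcad"
Greedy scan:
  Position 0 ('d'): no match needed
  Position 1 ('a'): no match needed
  Position 2 ('d'): no match needed
  Position 3 ('d'): no match needed
  Position 4 ('c'): no match needed
  Position 5 ('a'): no match needed
  Position 6 ('d'): no match needed
Only matched 0/3 characters => not a subsequence

0


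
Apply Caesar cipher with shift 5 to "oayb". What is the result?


Caesar cipher: shift "oayb" by 5
  'o' (pos 14) + 5 = pos 19 = 't'
  'a' (pos 0) + 5 = pos 5 = 'f'
  'y' (pos 24) + 5 = pos 3 = 'd'
  'b' (pos 1) + 5 = pos 6 = 'g'
Result: tfdg

tfdg


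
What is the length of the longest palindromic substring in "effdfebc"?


Input: "effdfebc"
Checking substrings for palindromes:
  [2:5] "fdf" (len 3) => palindrome
  [1:3] "ff" (len 2) => palindrome
Longest palindromic substring: "fdf" with length 3

3


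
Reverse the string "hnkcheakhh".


Input: hnkcheakhh
Reading characters right to left:
  Position 9: 'h'
  Position 8: 'h'
  Position 7: 'k'
  Position 6: 'a'
  Position 5: 'e'
  Position 4: 'h'
  Position 3: 'c'
  Position 2: 'k'
  Position 1: 'n'
  Position 0: 'h'
Reversed: hhkaehcknh

hhkaehcknh


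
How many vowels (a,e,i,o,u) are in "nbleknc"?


Input: nbleknc
Checking each character:
  'n' at position 0: consonant
  'b' at position 1: consonant
  'l' at position 2: consonant
  'e' at position 3: vowel (running total: 1)
  'k' at position 4: consonant
  'n' at position 5: consonant
  'c' at position 6: consonant
Total vowels: 1

1


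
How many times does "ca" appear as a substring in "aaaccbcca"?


Searching for "ca" in "aaaccbcca"
Scanning each position:
  Position 0: "aa" => no
  Position 1: "aa" => no
  Position 2: "ac" => no
  Position 3: "cc" => no
  Position 4: "cb" => no
  Position 5: "bc" => no
  Position 6: "cc" => no
  Position 7: "ca" => MATCH
Total occurrences: 1

1


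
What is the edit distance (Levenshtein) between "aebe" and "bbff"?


Computing edit distance: "aebe" -> "bbff"
DP table:
           b    b    f    f
      0    1    2    3    4
  a   1    1    2    3    4
  e   2    2    2    3    4
  b   3    2    2    3    4
  e   4    3    3    3    4
Edit distance = dp[4][4] = 4

4


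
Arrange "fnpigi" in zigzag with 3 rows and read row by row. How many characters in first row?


Zigzag "fnpigi" into 3 rows:
Placing characters:
  'f' => row 0
  'n' => row 1
  'p' => row 2
  'i' => row 1
  'g' => row 0
  'i' => row 1
Rows:
  Row 0: "fg"
  Row 1: "nii"
  Row 2: "p"
First row length: 2

2


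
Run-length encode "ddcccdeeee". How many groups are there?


Input: ddcccdeeee
Scanning for consecutive runs:
  Group 1: 'd' x 2 (positions 0-1)
  Group 2: 'c' x 3 (positions 2-4)
  Group 3: 'd' x 1 (positions 5-5)
  Group 4: 'e' x 4 (positions 6-9)
Total groups: 4

4


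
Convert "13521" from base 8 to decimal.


Input: "13521" in base 8
Positional expansion:
  Digit '1' (value 1) x 8^4 = 4096
  Digit '3' (value 3) x 8^3 = 1536
  Digit '5' (value 5) x 8^2 = 320
  Digit '2' (value 2) x 8^1 = 16
  Digit '1' (value 1) x 8^0 = 1
Sum = 5969

5969


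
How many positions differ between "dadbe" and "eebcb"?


Comparing "dadbe" and "eebcb" position by position:
  Position 0: 'd' vs 'e' => DIFFER
  Position 1: 'a' vs 'e' => DIFFER
  Position 2: 'd' vs 'b' => DIFFER
  Position 3: 'b' vs 'c' => DIFFER
  Position 4: 'e' vs 'b' => DIFFER
Positions that differ: 5

5


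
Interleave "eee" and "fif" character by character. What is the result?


Interleaving "eee" and "fif":
  Position 0: 'e' from first, 'f' from second => "ef"
  Position 1: 'e' from first, 'i' from second => "ei"
  Position 2: 'e' from first, 'f' from second => "ef"
Result: efeief

efeief


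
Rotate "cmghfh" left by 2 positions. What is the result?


Input: "cmghfh", rotate left by 2
First 2 characters: "cm"
Remaining characters: "ghfh"
Concatenate remaining + first: "ghfh" + "cm" = "ghfhcm"

ghfhcm


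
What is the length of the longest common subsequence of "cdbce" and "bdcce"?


LCS of "cdbce" and "bdcce"
DP table:
           b    d    c    c    e
      0    0    0    0    0    0
  c   0    0    0    1    1    1
  d   0    0    1    1    1    1
  b   0    1    1    1    1    1
  c   0    1    1    2    2    2
  e   0    1    1    2    2    3
LCS length = dp[5][5] = 3

3


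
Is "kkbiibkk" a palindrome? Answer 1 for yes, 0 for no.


Input: kkbiibkk
Reversed: kkbiibkk
  Compare pos 0 ('k') with pos 7 ('k'): match
  Compare pos 1 ('k') with pos 6 ('k'): match
  Compare pos 2 ('b') with pos 5 ('b'): match
  Compare pos 3 ('i') with pos 4 ('i'): match
Result: palindrome

1


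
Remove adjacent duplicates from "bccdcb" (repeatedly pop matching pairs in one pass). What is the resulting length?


Input: bccdcb
Stack-based adjacent duplicate removal:
  Read 'b': push. Stack: b
  Read 'c': push. Stack: bc
  Read 'c': matches stack top 'c' => pop. Stack: b
  Read 'd': push. Stack: bd
  Read 'c': push. Stack: bdc
  Read 'b': push. Stack: bdcb
Final stack: "bdcb" (length 4)

4


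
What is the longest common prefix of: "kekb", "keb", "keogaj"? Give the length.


Words: kekb, keb, keogaj
  Position 0: all 'k' => match
  Position 1: all 'e' => match
  Position 2: ('k', 'b', 'o') => mismatch, stop
LCP = "ke" (length 2)

2


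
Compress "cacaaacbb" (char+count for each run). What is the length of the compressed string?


Input: cacaaacbb
Runs:
  'c' x 1 => "c1"
  'a' x 1 => "a1"
  'c' x 1 => "c1"
  'a' x 3 => "a3"
  'c' x 1 => "c1"
  'b' x 2 => "b2"
Compressed: "c1a1c1a3c1b2"
Compressed length: 12

12


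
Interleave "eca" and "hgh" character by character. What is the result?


Interleaving "eca" and "hgh":
  Position 0: 'e' from first, 'h' from second => "eh"
  Position 1: 'c' from first, 'g' from second => "cg"
  Position 2: 'a' from first, 'h' from second => "ah"
Result: ehcgah

ehcgah
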